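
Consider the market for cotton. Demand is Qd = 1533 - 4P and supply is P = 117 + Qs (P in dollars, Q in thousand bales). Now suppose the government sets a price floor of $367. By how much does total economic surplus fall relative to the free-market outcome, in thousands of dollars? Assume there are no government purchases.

Rearranging supply gives Qs = P - 117. Without the control the market clears where 1533 - 4P = P - 117, i.e. P* = 330 and Q* = 213.
Because the floor (367) lies above the market-clearing price, it is binding.
At P = 367: Qd = 1533 - 4·367 = 65 and Qs = 367 - 117 = 250.
Quantity traded falls to 65. At Q = 65 the demand price is (1533 - 65)/4 = 367 and the supply price is 117 + 65 = 182.
Deadweight loss = ½ · (367 - 182) · (213 - 65) = ½ · 185 · 148 = 13690.

13690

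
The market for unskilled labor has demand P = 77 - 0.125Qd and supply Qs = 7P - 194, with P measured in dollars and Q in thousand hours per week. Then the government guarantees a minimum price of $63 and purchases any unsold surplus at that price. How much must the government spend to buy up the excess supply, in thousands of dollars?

8505

Rearranging demand gives Qd = 616 - 8P. Setting quantity demanded equal to quantity supplied, 616 - 8P = 7P - 194, gives P* = 54 and Q* = 184.
Because the floor (63) lies above the market-clearing price, it is binding.
At P = 63: Qd = 616 - 8·63 = 112 and Qs = 7·63 - 194 = 247.
Surplus = Qs - Qd = 135.
Government expenditure = surplus × support price = 135 × 63 = 8505.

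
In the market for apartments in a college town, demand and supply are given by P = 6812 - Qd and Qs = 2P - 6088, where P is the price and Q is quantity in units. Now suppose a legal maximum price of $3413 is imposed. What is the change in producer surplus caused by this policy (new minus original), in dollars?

Rearranging demand gives Qd = 6812 - P. Without the control the market clears where 6812 - P = 2P - 6088, i.e. P* = 4300 and Q* = 2512.
Because the ceiling (3413) lies below the market-clearing price, it is binding.
At P = 3413: Qd = 6812 - 3413 = 3399 and Qs = 2·3413 - 6088 = 738.
Producer surplus without the control is ½ · (4300 - 3044) · 2512 = 1577536.
With the ceiling, producers sell 738 units at 3413, so PS = ½ · (3413 - 3044) · 738 = 136161.
Change in producer surplus = 136161 - 1577536 = -1441375.

-1441375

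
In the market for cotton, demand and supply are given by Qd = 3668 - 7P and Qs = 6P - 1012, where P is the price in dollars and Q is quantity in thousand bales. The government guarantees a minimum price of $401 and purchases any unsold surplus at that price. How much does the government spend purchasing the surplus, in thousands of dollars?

Equilibrium: 3668 - 7P = 6P - 1012, so 4680 = 13P and P* = 360, Q* = 1148.
The floor of 401 is above the equilibrium price 360, so it binds.
At P = 401: Qd = 3668 - 7·401 = 861 and Qs = 6·401 - 1012 = 1394.
Surplus = Qs - Qd = 533.
Government expenditure = surplus × support price = 533 × 401 = 213733.

213733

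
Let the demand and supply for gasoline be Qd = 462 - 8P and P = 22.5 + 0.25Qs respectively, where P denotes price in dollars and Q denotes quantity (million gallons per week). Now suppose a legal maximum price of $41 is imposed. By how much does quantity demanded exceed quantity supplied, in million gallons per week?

60

Rearranging supply gives Qs = 4P - 90. In a free market, 462 - 8P = 4P - 90 gives the equilibrium P* = 46, Q* = 94.
Because the ceiling (41) lies below the market-clearing price, it is binding.
At P = 41: Qd = 462 - 8·41 = 134 and Qs = 4·41 - 90 = 74.
Shortage = Qd - Qs = 134 - 74 = 60.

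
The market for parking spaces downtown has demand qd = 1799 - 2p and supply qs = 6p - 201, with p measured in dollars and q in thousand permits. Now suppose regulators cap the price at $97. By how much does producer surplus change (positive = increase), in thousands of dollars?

-128520

Setting quantity demanded equal to quantity supplied, 1799 - 2p = 6p - 201, gives p* = 250 and q* = 1299.
Since 97 < 250, the ceiling is binding.
At p = 97: qd = 1799 - 2·97 = 1605 and qs = 6·97 - 201 = 381.
Producer surplus without the control is ½ · (250 - 33.5) · 1299 = 140616.75.
With the ceiling, producers sell 381 units at 97, so PS = ½ · (97 - 33.5) · 381 = 12096.75.
Change in producer surplus = 12096.75 - 140616.75 = -128520.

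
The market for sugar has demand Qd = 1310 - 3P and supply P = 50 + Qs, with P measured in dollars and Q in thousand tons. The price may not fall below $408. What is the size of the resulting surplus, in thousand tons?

Rearranging supply gives Qs = P - 50. Equilibrium: 1310 - 3P = P - 50, so 1360 = 4P and P* = 340, Q* = 290.
The floor of 408 is above the equilibrium price 340, so it binds.
At P = 408: Qd = 1310 - 3·408 = 86 and Qs = 408 - 50 = 358.
Surplus = Qs - Qd = 358 - 86 = 272.

272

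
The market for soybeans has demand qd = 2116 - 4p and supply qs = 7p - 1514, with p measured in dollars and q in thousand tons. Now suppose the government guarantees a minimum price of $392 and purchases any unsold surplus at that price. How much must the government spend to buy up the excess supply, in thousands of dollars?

In a free market, 2116 - 4p = 7p - 1514 gives the equilibrium p* = 330, q* = 796.
Because the floor (392) lies above the market-clearing price, it is binding.
At p = 392: qd = 2116 - 4·392 = 548 and qs = 7·392 - 1514 = 1230.
Surplus = qs - qd = 682.
Government expenditure = surplus × support price = 682 × 392 = 267344.

267344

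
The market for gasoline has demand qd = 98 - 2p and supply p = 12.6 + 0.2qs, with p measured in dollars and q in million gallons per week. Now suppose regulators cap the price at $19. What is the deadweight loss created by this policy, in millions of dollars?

140

Rearranging supply gives qs = 5p - 63. Setting quantity demanded equal to quantity supplied, 98 - 2p = 5p - 63, gives p* = 23 and q* = 52.
The ceiling of 19 is below the equilibrium price 23, so it binds.
At p = 19: qd = 98 - 2·19 = 60 and qs = 5·19 - 63 = 32.
Quantity traded falls to 32. At q = 32 the demand price is (98 - 32)/2 = 33 and the supply price is (63 + 32)/5 = 19.
Deadweight loss = ½ · (33 - 19) · (52 - 32) = ½ · 14 · 20 = 140.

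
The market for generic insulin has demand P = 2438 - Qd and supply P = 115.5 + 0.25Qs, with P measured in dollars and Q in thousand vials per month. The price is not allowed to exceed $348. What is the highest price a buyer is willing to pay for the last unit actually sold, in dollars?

1508

Rearranging demand gives Qd = 2438 - P; rearranging supply gives Qs = 4P - 462. Equilibrium: 2438 - P = 4P - 462, so 2900 = 5P and P* = 580, Q* = 1858.
Since 348 < 580, the ceiling is binding.
At P = 348: Qd = 2438 - 348 = 2090 and Qs = 4·348 - 462 = 930.
Only 930 units reach the market. On the demand curve, the marginal buyer's willingness to pay at Q = 930 is (2438 - 930) = 1508.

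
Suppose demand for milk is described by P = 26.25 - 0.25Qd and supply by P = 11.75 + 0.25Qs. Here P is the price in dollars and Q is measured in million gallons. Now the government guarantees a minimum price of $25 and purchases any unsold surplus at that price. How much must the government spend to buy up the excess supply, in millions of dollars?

1200

Rearranging demand gives Qd = 105 - 4P; rearranging supply gives Qs = 4P - 47. In a free market, 105 - 4P = 4P - 47 gives the equilibrium P* = 19, Q* = 29.
The floor of 25 is above the equilibrium price 19, so it binds.
At P = 25: Qd = 105 - 4·25 = 5 and Qs = 4·25 - 47 = 53.
Surplus = Qs - Qd = 48.
Government expenditure = surplus × support price = 48 × 25 = 1200.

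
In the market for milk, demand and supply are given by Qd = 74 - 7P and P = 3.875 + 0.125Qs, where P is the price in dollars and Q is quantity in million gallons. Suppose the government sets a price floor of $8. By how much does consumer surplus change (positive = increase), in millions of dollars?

-21.5

Rearranging supply gives Qs = 8P - 31. Without the control the market clears where 74 - 7P = 8P - 31, i.e. P* = 7 and Q* = 25.
The floor of 8 is above the equilibrium price 7, so it binds.
At P = 8: Qd = 74 - 7·8 = 18 and Qs = 8·8 - 31 = 33.
Consumer surplus without the control is ½ · (74/7 - 7) · 25 = 625/14.
With the floor, consumers buy 18 units at 8, so CS = ½ · (74/7 - 8) · 18 = 162/7.
Change in consumer surplus = 162/7 - 625/14 = -21.5.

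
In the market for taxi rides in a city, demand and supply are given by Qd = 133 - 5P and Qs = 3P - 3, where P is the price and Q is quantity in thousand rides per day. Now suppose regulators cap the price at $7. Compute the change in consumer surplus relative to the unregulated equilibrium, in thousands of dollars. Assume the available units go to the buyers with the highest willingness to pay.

In a free market, 133 - 5P = 3P - 3 gives the equilibrium P* = 17, Q* = 48.
Since 7 < 17, the ceiling is binding.
At P = 7: Qd = 133 - 5·7 = 98 and Qs = 3·7 - 3 = 18.
Consumer surplus without the control is ½ · (26.6 - 17) · 48 = 230.4.
With the ceiling, 18 units are sold at 7 (assume they go to the highest-value buyers). The demand price at Q = 18 is 23, so CS = ½ · [(26.6 - 7) + (23 - 7)] · 18 = 320.4.
Change in consumer surplus = 320.4 - 230.4 = 90.

90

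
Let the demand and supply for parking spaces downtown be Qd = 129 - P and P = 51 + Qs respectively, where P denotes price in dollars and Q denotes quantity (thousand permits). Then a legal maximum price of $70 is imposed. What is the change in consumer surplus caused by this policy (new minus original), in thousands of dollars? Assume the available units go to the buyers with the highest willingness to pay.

180

Rearranging supply gives Qs = P - 51. Without the control the market clears where 129 - P = P - 51, i.e. P* = 90 and Q* = 39.
The ceiling of 70 is below the equilibrium price 90, so it binds.
At P = 70: Qd = 129 - 70 = 59 and Qs = 70 - 51 = 19.
Consumer surplus without the control is ½ · (129 - 90) · 39 = 760.5.
With the ceiling, 19 units are sold at 70 (assume they go to the highest-value buyers). The demand price at Q = 19 is 110, so CS = ½ · [(129 - 70) + (110 - 70)] · 19 = 940.5.
Change in consumer surplus = 940.5 - 760.5 = 180.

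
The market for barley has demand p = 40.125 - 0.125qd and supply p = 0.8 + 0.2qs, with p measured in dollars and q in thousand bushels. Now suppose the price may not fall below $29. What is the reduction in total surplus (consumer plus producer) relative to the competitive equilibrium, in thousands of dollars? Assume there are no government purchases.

166.4

Rearranging demand gives qd = 321 - 8p; rearranging supply gives qs = 5p - 4. Setting quantity demanded equal to quantity supplied, 321 - 8p = 5p - 4, gives p* = 25 and q* = 121.
Because the floor (29) lies above the market-clearing price, it is binding.
At p = 29: qd = 321 - 8·29 = 89 and qs = 5·29 - 4 = 141.
Quantity traded falls to 89. At q = 89 the demand price is (321 - 89)/8 = 29 and the supply price is (4 + 89)/5 = 18.6.
Deadweight loss = ½ · (29 - 18.6) · (121 - 89) = ½ · 10.4 · 32 = 166.4.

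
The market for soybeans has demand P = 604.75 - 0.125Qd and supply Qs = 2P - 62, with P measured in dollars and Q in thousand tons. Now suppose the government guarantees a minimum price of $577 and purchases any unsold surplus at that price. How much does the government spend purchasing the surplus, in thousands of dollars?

Rearranging demand gives Qd = 4838 - 8P. In a free market, 4838 - 8P = 2P - 62 gives the equilibrium P* = 490, Q* = 918.
Because the floor (577) lies above the market-clearing price, it is binding.
At P = 577: Qd = 4838 - 8·577 = 222 and Qs = 2·577 - 62 = 1092.
Surplus = Qs - Qd = 870.
Government expenditure = surplus × support price = 870 × 577 = 501990.

501990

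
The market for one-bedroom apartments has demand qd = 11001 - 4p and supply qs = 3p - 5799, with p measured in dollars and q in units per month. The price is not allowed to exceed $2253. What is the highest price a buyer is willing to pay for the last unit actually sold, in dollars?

2510.25

Equilibrium: 11001 - 4p = 3p - 5799, so 16800 = 7p and p* = 2400, q* = 1401.
Because the ceiling (2253) lies below the market-clearing price, it is binding.
At p = 2253: qd = 11001 - 4·2253 = 1989 and qs = 3·2253 - 5799 = 960.
Only 960 units reach the market. On the demand curve, the marginal buyer's willingness to pay at q = 960 is (11001 - 960)/4 = 2510.25.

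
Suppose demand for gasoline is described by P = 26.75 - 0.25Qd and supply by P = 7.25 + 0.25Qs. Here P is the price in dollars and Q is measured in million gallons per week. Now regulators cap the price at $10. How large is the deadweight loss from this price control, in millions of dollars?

Rearranging demand gives Qd = 107 - 4P; rearranging supply gives Qs = 4P - 29. In a free market, 107 - 4P = 4P - 29 gives the equilibrium P* = 17, Q* = 39.
Since 10 < 17, the ceiling is binding.
At P = 10: Qd = 107 - 4·10 = 67 and Qs = 4·10 - 29 = 11.
Quantity traded falls to 11. At Q = 11 the demand price is (107 - 11)/4 = 24 and the supply price is (29 + 11)/4 = 10.
Deadweight loss = ½ · (24 - 10) · (39 - 11) = ½ · 14 · 28 = 196.

196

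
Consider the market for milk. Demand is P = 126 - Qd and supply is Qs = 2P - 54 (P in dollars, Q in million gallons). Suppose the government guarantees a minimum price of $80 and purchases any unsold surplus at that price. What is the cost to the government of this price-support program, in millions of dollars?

4800

Rearranging demand gives Qd = 126 - P. Equilibrium: 126 - P = 2P - 54, so 180 = 3P and P* = 60, Q* = 66.
The floor of 80 is above the equilibrium price 60, so it binds.
At P = 80: Qd = 126 - 80 = 46 and Qs = 2·80 - 54 = 106.
Surplus = Qs - Qd = 60.
Government expenditure = surplus × support price = 60 × 80 = 4800.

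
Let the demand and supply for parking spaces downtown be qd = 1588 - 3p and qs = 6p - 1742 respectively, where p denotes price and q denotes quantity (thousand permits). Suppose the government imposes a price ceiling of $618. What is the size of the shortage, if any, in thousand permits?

0

Without the control the market clears where 1588 - 3p = 6p - 1742, i.e. p* = 370 and q* = 478.
Since 618 is above p* = 370, the ceiling does not bind and the free-market outcome prevails.
Since the control does not bind, there is no shortage.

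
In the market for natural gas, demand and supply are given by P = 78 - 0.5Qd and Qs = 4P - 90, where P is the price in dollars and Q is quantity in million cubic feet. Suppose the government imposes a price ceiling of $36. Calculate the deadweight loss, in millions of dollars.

150

Rearranging demand gives Qd = 156 - 2P. Without the control the market clears where 156 - 2P = 4P - 90, i.e. P* = 41 and Q* = 74.
Because the ceiling (36) lies below the market-clearing price, it is binding.
At P = 36: Qd = 156 - 2·36 = 84 and Qs = 4·36 - 90 = 54.
Quantity traded falls to 54. At Q = 54 the demand price is (156 - 54)/2 = 51 and the supply price is (90 + 54)/4 = 36.
Deadweight loss = ½ · (51 - 36) · (74 - 54) = ½ · 15 · 20 = 150.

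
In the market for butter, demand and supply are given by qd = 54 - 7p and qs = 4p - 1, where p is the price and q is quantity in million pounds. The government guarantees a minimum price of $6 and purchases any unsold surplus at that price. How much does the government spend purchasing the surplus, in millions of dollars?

66

Setting quantity demanded equal to quantity supplied, 54 - 7p = 4p - 1, gives p* = 5 and q* = 19.
Because the floor (6) lies above the market-clearing price, it is binding.
At p = 6: qd = 54 - 7·6 = 12 and qs = 4·6 - 1 = 23.
Surplus = qs - qd = 11.
Government expenditure = surplus × support price = 11 × 6 = 66.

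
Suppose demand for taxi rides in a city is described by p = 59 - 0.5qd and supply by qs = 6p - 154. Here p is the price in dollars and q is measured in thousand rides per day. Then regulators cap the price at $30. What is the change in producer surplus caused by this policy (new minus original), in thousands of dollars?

Rearranging demand gives qd = 118 - 2p. Without the control the market clears where 118 - 2p = 6p - 154, i.e. p* = 34 and q* = 50.
Since 30 < 34, the ceiling is binding.
At p = 30: qd = 118 - 2·30 = 58 and qs = 6·30 - 154 = 26.
Producer surplus without the control is ½ · (34 - 77/3) · 50 = 625/3.
With the ceiling, producers sell 26 units at 30, so PS = ½ · (30 - 77/3) · 26 = 169/3.
Change in producer surplus = 169/3 - 625/3 = -152.

-152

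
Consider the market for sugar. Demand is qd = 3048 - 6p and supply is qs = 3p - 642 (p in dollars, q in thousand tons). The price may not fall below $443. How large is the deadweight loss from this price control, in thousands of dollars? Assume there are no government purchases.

9801

Setting quantity demanded equal to quantity supplied, 3048 - 6p = 3p - 642, gives p* = 410 and q* = 588.
Because the floor (443) lies above the market-clearing price, it is binding.
At p = 443: qd = 3048 - 6·443 = 390 and qs = 3·443 - 642 = 687.
Quantity traded falls to 390. At q = 390 the demand price is (3048 - 390)/6 = 443 and the supply price is (642 + 390)/3 = 344.
Deadweight loss = ½ · (443 - 344) · (588 - 390) = ½ · 99 · 198 = 9801.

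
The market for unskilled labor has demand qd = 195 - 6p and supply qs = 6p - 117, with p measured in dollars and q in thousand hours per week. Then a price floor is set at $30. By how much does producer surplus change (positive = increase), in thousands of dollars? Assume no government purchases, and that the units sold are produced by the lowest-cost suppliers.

In a free market, 195 - 6p = 6p - 117 gives the equilibrium p* = 26, q* = 39.
The floor of 30 is above the equilibrium price 26, so it binds.
At p = 30: qd = 195 - 6·30 = 15 and qs = 6·30 - 117 = 63.
Producer surplus without the control is ½ · (26 - 19.5) · 39 = 126.75.
With the floor, 15 units are sold at 30. The supply price at q = 15 is 22, so PS = ½ · [(30 - 19.5) + (30 - 22)] · 15 = 138.75.
Change in producer surplus = 138.75 - 126.75 = 12.

12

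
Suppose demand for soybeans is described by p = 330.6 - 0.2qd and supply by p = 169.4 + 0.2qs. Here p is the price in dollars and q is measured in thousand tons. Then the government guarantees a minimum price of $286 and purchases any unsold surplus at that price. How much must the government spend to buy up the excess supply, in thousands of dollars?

Rearranging demand gives qd = 1653 - 5p; rearranging supply gives qs = 5p - 847. Setting quantity demanded equal to quantity supplied, 1653 - 5p = 5p - 847, gives p* = 250 and q* = 403.
The floor of 286 is above the equilibrium price 250, so it binds.
At p = 286: qd = 1653 - 5·286 = 223 and qs = 5·286 - 847 = 583.
Surplus = qs - qd = 360.
Government expenditure = surplus × support price = 360 × 286 = 102960.

102960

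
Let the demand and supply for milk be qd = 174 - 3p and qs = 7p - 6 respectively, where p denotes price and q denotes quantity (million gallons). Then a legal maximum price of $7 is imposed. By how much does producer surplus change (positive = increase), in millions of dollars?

In a free market, 174 - 3p = 7p - 6 gives the equilibrium p* = 18, q* = 120.
Because the ceiling (7) lies below the market-clearing price, it is binding.
At p = 7: qd = 174 - 3·7 = 153 and qs = 7·7 - 6 = 43.
Producer surplus without the control is ½ · (18 - 6/7) · 120 = 7200/7.
With the ceiling, producers sell 43 units at 7, so PS = ½ · (7 - 6/7) · 43 = 1849/14.
Change in producer surplus = 1849/14 - 7200/7 = -896.5.

-896.5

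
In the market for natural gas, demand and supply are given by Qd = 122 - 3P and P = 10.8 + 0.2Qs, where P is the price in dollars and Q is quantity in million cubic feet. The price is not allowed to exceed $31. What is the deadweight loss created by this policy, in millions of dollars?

Rearranging supply gives Qs = 5P - 54. Without the control the market clears where 122 - 3P = 5P - 54, i.e. P* = 22 and Q* = 56.
The ceiling of 31 is above the equilibrium price 22, so it is not binding; the market clears at P* = 22, Q* = 56.
Since the control does not bind, no trades are prevented and deadweight loss is zero.

0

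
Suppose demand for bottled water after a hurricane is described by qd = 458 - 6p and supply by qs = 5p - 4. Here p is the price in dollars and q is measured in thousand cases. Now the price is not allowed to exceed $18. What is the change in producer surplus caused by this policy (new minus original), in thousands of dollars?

Without the control the market clears where 458 - 6p = 5p - 4, i.e. p* = 42 and q* = 206.
The ceiling of 18 is below the equilibrium price 42, so it binds.
At p = 18: qd = 458 - 6·18 = 350 and qs = 5·18 - 4 = 86.
Producer surplus without the control is ½ · (42 - 0.8) · 206 = 4243.6.
With the ceiling, producers sell 86 units at 18, so PS = ½ · (18 - 0.8) · 86 = 739.6.
Change in producer surplus = 739.6 - 4243.6 = -3504.

-3504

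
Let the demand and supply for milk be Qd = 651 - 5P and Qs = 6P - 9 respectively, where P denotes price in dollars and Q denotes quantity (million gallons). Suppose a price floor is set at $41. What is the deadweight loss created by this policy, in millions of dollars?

Equilibrium: 651 - 5P = 6P - 9, so 660 = 11P and P* = 60, Q* = 351.
Since 41 is below P* = 60, the floor does not bind and the free-market outcome prevails.
Since the control does not bind, no trades are prevented and deadweight loss is zero.

0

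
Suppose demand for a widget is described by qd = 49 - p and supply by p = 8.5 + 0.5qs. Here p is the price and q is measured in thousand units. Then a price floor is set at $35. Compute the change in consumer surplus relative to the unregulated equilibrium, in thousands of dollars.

-266.5

Rearranging supply gives qs = 2p - 17. Without the control the market clears where 49 - p = 2p - 17, i.e. p* = 22 and q* = 27.
Since 35 > 22, the floor is binding.
At p = 35: qd = 49 - 35 = 14 and qs = 2·35 - 17 = 53.
Consumer surplus without the control is ½ · (49 - 22) · 27 = 364.5.
With the floor, consumers buy 14 units at 35, so CS = ½ · (49 - 35) · 14 = 98.
Change in consumer surplus = 98 - 364.5 = -266.5.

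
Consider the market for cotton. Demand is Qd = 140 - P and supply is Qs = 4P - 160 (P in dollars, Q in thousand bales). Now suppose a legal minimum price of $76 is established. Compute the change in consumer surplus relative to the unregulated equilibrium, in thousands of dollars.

In a free market, 140 - P = 4P - 160 gives the equilibrium P* = 60, Q* = 80.
Since 76 > 60, the floor is binding.
At P = 76: Qd = 140 - 76 = 64 and Qs = 4·76 - 160 = 144.
Consumer surplus without the control is ½ · (140 - 60) · 80 = 3200.
With the floor, consumers buy 64 units at 76, so CS = ½ · (140 - 76) · 64 = 2048.
Change in consumer surplus = 2048 - 3200 = -1152.

-1152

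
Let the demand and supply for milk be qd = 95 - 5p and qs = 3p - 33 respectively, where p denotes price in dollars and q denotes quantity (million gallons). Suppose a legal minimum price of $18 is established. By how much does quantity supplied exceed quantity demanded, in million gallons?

16

Equilibrium: 95 - 5p = 3p - 33, so 128 = 8p and p* = 16, q* = 15.
The floor of 18 is above the equilibrium price 16, so it binds.
At p = 18: qd = 95 - 5·18 = 5 and qs = 3·18 - 33 = 21.
Surplus = qs - qd = 21 - 5 = 16.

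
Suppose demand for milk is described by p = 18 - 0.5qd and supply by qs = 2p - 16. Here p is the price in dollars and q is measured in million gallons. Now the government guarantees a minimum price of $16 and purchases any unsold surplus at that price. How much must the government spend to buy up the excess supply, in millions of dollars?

Rearranging demand gives qd = 36 - 2p. Setting quantity demanded equal to quantity supplied, 36 - 2p = 2p - 16, gives p* = 13 and q* = 10.
The floor of 16 is above the equilibrium price 13, so it binds.
At p = 16: qd = 36 - 2·16 = 4 and qs = 2·16 - 16 = 16.
Surplus = qs - qd = 12.
Government expenditure = surplus × support price = 12 × 16 = 192.

192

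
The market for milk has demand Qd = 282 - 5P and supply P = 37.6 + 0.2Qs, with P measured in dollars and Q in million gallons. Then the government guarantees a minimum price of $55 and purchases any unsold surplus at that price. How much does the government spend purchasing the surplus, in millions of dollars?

4400

Rearranging supply gives Qs = 5P - 188. In a free market, 282 - 5P = 5P - 188 gives the equilibrium P* = 47, Q* = 47.
The floor of 55 is above the equilibrium price 47, so it binds.
At P = 55: Qd = 282 - 5·55 = 7 and Qs = 5·55 - 188 = 87.
Surplus = Qs - Qd = 80.
Government expenditure = surplus × support price = 80 × 55 = 4400.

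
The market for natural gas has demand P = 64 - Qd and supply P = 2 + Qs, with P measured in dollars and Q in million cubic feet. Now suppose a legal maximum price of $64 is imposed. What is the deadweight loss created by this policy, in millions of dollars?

Rearranging demand gives Qd = 64 - P; rearranging supply gives Qs = P - 2. Equilibrium: 64 - P = P - 2, so 66 = 2P and P* = 33, Q* = 31.
Since 64 is above P* = 33, the ceiling does not bind and the free-market outcome prevails.
Since the control does not bind, no trades are prevented and deadweight loss is zero.

0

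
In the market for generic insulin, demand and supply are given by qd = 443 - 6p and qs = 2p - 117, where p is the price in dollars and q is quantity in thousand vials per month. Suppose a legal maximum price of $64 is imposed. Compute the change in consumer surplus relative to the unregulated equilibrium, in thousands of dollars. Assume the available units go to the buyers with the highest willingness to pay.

Equilibrium: 443 - 6p = 2p - 117, so 560 = 8p and p* = 70, q* = 23.
Because the ceiling (64) lies below the market-clearing price, it is binding.
At p = 64: qd = 443 - 6·64 = 59 and qs = 2·64 - 117 = 11.
Consumer surplus without the control is ½ · (443/6 - 70) · 23 = 529/12.
With the ceiling, 11 units are sold at 64 (assume they go to the highest-value buyers). The demand price at q = 11 is 72, so CS = ½ · [(443/6 - 64) + (72 - 64)] · 11 = 1177/12.
Change in consumer surplus = 1177/12 - 529/12 = 54.

54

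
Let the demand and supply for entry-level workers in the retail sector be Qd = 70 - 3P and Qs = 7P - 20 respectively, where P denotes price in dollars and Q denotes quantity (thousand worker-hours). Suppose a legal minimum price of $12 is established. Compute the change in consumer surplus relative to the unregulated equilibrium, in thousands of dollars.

-115.5

In a free market, 70 - 3P = 7P - 20 gives the equilibrium P* = 9, Q* = 43.
The floor of 12 is above the equilibrium price 9, so it binds.
At P = 12: Qd = 70 - 3·12 = 34 and Qs = 7·12 - 20 = 64.
Consumer surplus without the control is ½ · (70/3 - 9) · 43 = 1849/6.
With the floor, consumers buy 34 units at 12, so CS = ½ · (70/3 - 12) · 34 = 578/3.
Change in consumer surplus = 578/3 - 1849/6 = -115.5.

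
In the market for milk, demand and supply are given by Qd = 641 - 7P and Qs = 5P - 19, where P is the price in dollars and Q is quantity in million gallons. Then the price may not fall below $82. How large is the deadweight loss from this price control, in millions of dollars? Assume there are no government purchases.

6123.6

Equilibrium: 641 - 7P = 5P - 19, so 660 = 12P and P* = 55, Q* = 256.
The floor of 82 is above the equilibrium price 55, so it binds.
At P = 82: Qd = 641 - 7·82 = 67 and Qs = 5·82 - 19 = 391.
Quantity traded falls to 67. At Q = 67 the demand price is (641 - 67)/7 = 82 and the supply price is (19 + 67)/5 = 17.2.
Deadweight loss = ½ · (82 - 17.2) · (256 - 67) = ½ · 64.8 · 189 = 6123.6.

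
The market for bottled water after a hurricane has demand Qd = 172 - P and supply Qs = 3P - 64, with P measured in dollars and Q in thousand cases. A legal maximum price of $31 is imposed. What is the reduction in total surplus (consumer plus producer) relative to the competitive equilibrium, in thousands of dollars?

Equilibrium: 172 - P = 3P - 64, so 236 = 4P and P* = 59, Q* = 113.
Because the ceiling (31) lies below the market-clearing price, it is binding.
At P = 31: Qd = 172 - 31 = 141 and Qs = 3·31 - 64 = 29.
Quantity traded falls to 29. At Q = 29 the demand price is 172 - 29 = 143 and the supply price is (64 + 29)/3 = 31.
Deadweight loss = ½ · (143 - 31) · (113 - 29) = ½ · 112 · 84 = 4704.

4704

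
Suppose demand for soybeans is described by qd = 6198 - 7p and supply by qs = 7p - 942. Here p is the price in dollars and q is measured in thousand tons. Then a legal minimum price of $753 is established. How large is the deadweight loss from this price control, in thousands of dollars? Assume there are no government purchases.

413343

Without the control the market clears where 6198 - 7p = 7p - 942, i.e. p* = 510 and q* = 2628.
The floor of 753 is above the equilibrium price 510, so it binds.
At p = 753: qd = 6198 - 7·753 = 927 and qs = 7·753 - 942 = 4329.
Quantity traded falls to 927. At q = 927 the demand price is (6198 - 927)/7 = 753 and the supply price is (942 + 927)/7 = 267.
Deadweight loss = ½ · (753 - 267) · (2628 - 927) = ½ · 486 · 1701 = 413343.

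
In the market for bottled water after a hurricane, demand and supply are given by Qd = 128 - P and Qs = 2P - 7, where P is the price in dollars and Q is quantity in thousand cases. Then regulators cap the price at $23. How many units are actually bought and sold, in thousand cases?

39

Equilibrium: 128 - P = 2P - 7, so 135 = 3P and P* = 45, Q* = 83.
The ceiling of 23 is below the equilibrium price 45, so it binds.
At P = 23: Qd = 128 - 23 = 105 and Qs = 2·23 - 7 = 39.
The quantity actually transacted is the short side, supply: 39.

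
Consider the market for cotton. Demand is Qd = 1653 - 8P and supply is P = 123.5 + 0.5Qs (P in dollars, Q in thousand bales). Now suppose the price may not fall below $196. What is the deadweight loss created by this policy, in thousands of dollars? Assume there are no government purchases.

Rearranging supply gives Qs = 2P - 247. Without the control the market clears where 1653 - 8P = 2P - 247, i.e. P* = 190 and Q* = 133.
Because the floor (196) lies above the market-clearing price, it is binding.
At P = 196: Qd = 1653 - 8·196 = 85 and Qs = 2·196 - 247 = 145.
Quantity traded falls to 85. At Q = 85 the demand price is (1653 - 85)/8 = 196 and the supply price is (247 + 85)/2 = 166.
Deadweight loss = ½ · (196 - 166) · (133 - 85) = ½ · 30 · 48 = 720.

720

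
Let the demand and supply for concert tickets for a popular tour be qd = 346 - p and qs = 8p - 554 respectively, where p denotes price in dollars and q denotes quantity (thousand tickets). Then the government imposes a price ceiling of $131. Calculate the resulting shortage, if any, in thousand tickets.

Equilibrium: 346 - p = 8p - 554, so 900 = 9p and p* = 100, q* = 246.
The ceiling of 131 is above the equilibrium price 100, so it is not binding; the market clears at p* = 100, q* = 246.
Since the control does not bind, there is no shortage.

0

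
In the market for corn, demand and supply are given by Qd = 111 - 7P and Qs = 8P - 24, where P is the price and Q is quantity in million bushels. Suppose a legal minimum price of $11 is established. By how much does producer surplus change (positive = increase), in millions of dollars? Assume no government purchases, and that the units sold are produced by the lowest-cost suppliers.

55.75

In a free market, 111 - 7P = 8P - 24 gives the equilibrium P* = 9, Q* = 48.
The floor of 11 is above the equilibrium price 9, so it binds.
At P = 11: Qd = 111 - 7·11 = 34 and Qs = 8·11 - 24 = 64.
Producer surplus without the control is ½ · (9 - 3) · 48 = 144.
With the floor, 34 units are sold at 11. The supply price at Q = 34 is 7.25, so PS = ½ · [(11 - 3) + (11 - 7.25)] · 34 = 199.75.
Change in producer surplus = 199.75 - 144 = 55.75.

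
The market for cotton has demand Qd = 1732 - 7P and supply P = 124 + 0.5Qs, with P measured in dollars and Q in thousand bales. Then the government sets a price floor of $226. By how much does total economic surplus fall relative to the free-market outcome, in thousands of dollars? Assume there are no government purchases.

Rearranging supply gives Qs = 2P - 248. Without the control the market clears where 1732 - 7P = 2P - 248, i.e. P* = 220 and Q* = 192.
Because the floor (226) lies above the market-clearing price, it is binding.
At P = 226: Qd = 1732 - 7·226 = 150 and Qs = 2·226 - 248 = 204.
Quantity traded falls to 150. At Q = 150 the demand price is (1732 - 150)/7 = 226 and the supply price is (248 + 150)/2 = 199.
Deadweight loss = ½ · (226 - 199) · (192 - 150) = ½ · 27 · 42 = 567.

567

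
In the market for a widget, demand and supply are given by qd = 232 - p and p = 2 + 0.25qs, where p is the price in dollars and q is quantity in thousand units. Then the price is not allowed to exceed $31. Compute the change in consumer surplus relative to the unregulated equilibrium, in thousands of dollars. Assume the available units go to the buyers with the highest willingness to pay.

Rearranging supply gives qs = 4p - 8. Setting quantity demanded equal to quantity supplied, 232 - p = 4p - 8, gives p* = 48 and q* = 184.
Since 31 < 48, the ceiling is binding.
At p = 31: qd = 232 - 31 = 201 and qs = 4·31 - 8 = 116.
Consumer surplus without the control is ½ · (232 - 48) · 184 = 16928.
With the ceiling, 116 units are sold at 31 (assume they go to the highest-value buyers). The demand price at q = 116 is 116, so CS = ½ · [(232 - 31) + (116 - 31)] · 116 = 16588.
Change in consumer surplus = 16588 - 16928 = -340.

-340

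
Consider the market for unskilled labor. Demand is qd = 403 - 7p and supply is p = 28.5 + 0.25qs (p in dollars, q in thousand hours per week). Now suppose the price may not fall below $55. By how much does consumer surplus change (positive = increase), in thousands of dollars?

-368

Rearranging supply gives qs = 4p - 114. Setting quantity demanded equal to quantity supplied, 403 - 7p = 4p - 114, gives p* = 47 and q* = 74.
Because the floor (55) lies above the market-clearing price, it is binding.
At p = 55: qd = 403 - 7·55 = 18 and qs = 4·55 - 114 = 106.
Consumer surplus without the control is ½ · (403/7 - 47) · 74 = 2738/7.
With the floor, consumers buy 18 units at 55, so CS = ½ · (403/7 - 55) · 18 = 162/7.
Change in consumer surplus = 162/7 - 2738/7 = -368.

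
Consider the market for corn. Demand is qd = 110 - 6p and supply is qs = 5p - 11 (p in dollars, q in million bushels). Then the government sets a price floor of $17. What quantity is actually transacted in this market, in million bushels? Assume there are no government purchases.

8

In a free market, 110 - 6p = 5p - 11 gives the equilibrium p* = 11, q* = 44.
Because the floor (17) lies above the market-clearing price, it is binding.
At p = 17: qd = 110 - 6·17 = 8 and qs = 5·17 - 11 = 74.
The quantity actually transacted is the short side, demand: 8.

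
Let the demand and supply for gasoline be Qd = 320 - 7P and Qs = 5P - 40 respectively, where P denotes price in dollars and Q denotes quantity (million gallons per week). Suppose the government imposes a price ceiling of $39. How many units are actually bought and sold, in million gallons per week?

110

Without the control the market clears where 320 - 7P = 5P - 40, i.e. P* = 30 and Q* = 110.
The ceiling of 39 is above the equilibrium price 30, so it is not binding; the market clears at P* = 30, Q* = 110.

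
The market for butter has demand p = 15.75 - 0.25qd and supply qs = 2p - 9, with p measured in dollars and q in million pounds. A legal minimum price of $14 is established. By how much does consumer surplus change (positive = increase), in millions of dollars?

-22

Rearranging demand gives qd = 63 - 4p. Setting quantity demanded equal to quantity supplied, 63 - 4p = 2p - 9, gives p* = 12 and q* = 15.
Since 14 > 12, the floor is binding.
At p = 14: qd = 63 - 4·14 = 7 and qs = 2·14 - 9 = 19.
Consumer surplus without the control is ½ · (15.75 - 12) · 15 = 28.125.
With the floor, consumers buy 7 units at 14, so CS = ½ · (15.75 - 14) · 7 = 6.125.
Change in consumer surplus = 6.125 - 28.125 = -22.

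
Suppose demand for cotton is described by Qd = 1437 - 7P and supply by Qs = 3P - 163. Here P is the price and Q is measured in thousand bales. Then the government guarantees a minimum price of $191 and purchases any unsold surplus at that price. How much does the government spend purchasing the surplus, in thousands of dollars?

Without the control the market clears where 1437 - 7P = 3P - 163, i.e. P* = 160 and Q* = 317.
Because the floor (191) lies above the market-clearing price, it is binding.
At P = 191: Qd = 1437 - 7·191 = 100 and Qs = 3·191 - 163 = 410.
Surplus = Qs - Qd = 310.
Government expenditure = surplus × support price = 310 × 191 = 59210.

59210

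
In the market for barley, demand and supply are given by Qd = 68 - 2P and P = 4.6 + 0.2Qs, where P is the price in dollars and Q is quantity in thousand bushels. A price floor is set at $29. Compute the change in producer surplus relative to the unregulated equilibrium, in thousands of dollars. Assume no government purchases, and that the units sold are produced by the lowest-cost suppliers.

57.6

Rearranging supply gives Qs = 5P - 23. Setting quantity demanded equal to quantity supplied, 68 - 2P = 5P - 23, gives P* = 13 and Q* = 42.
Because the floor (29) lies above the market-clearing price, it is binding.
At P = 29: Qd = 68 - 2·29 = 10 and Qs = 5·29 - 23 = 122.
Producer surplus without the control is ½ · (13 - 4.6) · 42 = 176.4.
With the floor, 10 units are sold at 29. The supply price at Q = 10 is 6.6, so PS = ½ · [(29 - 4.6) + (29 - 6.6)] · 10 = 234.
Change in producer surplus = 234 - 176.4 = 57.6.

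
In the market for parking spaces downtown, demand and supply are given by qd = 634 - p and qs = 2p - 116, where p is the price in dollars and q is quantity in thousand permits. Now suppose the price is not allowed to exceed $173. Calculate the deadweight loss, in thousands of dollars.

17787

In a free market, 634 - p = 2p - 116 gives the equilibrium p* = 250, q* = 384.
Because the ceiling (173) lies below the market-clearing price, it is binding.
At p = 173: qd = 634 - 173 = 461 and qs = 2·173 - 116 = 230.
Quantity traded falls to 230. At q = 230 the demand price is 634 - 230 = 404 and the supply price is (116 + 230)/2 = 173.
Deadweight loss = ½ · (404 - 173) · (384 - 230) = ½ · 231 · 154 = 17787.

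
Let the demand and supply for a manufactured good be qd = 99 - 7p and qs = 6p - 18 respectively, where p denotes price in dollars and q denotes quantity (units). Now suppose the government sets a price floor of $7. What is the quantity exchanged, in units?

Without the control the market clears where 99 - 7p = 6p - 18, i.e. p* = 9 and q* = 36.
Since 7 is below p* = 9, the floor does not bind and the free-market outcome prevails.

36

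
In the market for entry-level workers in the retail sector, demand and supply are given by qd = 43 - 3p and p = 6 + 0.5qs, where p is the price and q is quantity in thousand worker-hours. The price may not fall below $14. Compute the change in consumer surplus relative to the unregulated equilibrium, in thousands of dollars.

Rearranging supply gives qs = 2p - 12. Without the control the market clears where 43 - 3p = 2p - 12, i.e. p* = 11 and q* = 10.
The floor of 14 is above the equilibrium price 11, so it binds.
At p = 14: qd = 43 - 3·14 = 1 and qs = 2·14 - 12 = 16.
Consumer surplus without the control is ½ · (43/3 - 11) · 10 = 50/3.
With the floor, consumers buy 1 units at 14, so CS = ½ · (43/3 - 14) · 1 = 1/6.
Change in consumer surplus = 1/6 - 50/3 = -16.5.

-16.5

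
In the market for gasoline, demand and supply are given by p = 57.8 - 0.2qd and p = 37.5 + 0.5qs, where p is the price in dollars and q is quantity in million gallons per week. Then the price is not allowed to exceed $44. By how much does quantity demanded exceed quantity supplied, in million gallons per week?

Rearranging demand gives qd = 289 - 5p; rearranging supply gives qs = 2p - 75. In a free market, 289 - 5p = 2p - 75 gives the equilibrium p* = 52, q* = 29.
Since 44 < 52, the ceiling is binding.
At p = 44: qd = 289 - 5·44 = 69 and qs = 2·44 - 75 = 13.
Shortage = qd - qs = 69 - 13 = 56.

56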